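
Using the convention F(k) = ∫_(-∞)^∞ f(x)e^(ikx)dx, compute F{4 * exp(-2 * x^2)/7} 2 * sqrt(2) * sqrt(pi) * exp(-k^2/8)/7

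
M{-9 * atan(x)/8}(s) 9 * pi * sec(pi * s/2)/(16 * s)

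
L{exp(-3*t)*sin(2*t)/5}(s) 2/(5*((s + 3)^2 + 4))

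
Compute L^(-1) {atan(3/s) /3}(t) sin(3*t) /(3*t) 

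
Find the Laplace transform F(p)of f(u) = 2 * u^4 48/p^5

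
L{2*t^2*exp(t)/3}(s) 4/(3*(s - 1)^3)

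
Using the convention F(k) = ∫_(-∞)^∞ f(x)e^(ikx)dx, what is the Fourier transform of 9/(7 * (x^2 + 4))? 9 * pi * exp(-2 * Abs(k))/14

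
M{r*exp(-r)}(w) gamma(w+1)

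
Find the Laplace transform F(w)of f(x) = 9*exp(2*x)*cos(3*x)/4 9*(w - 2)/(4*((w - 2)^2 + 9))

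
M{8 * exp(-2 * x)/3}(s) 2^(3 - s) * gamma(s)/3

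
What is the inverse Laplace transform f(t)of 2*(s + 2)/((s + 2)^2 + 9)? 2*exp(-2*t)*cos(3*t)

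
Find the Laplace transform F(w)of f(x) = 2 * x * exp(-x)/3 2/(3 * (w + 1)^2)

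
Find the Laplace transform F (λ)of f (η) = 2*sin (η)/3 2/ (3*(λ^2 + 1))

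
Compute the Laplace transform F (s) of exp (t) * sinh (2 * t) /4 1/ (2 * ( (s - 1) ^2 - 4) ) 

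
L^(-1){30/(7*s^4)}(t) 5*t^3/7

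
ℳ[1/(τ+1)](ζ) pi*csc(pi*ζ)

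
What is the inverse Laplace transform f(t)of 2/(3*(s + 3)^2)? 2*t*exp(-3*t)/3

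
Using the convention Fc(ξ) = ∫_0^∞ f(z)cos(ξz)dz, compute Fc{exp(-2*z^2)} sqrt(2)*sqrt(pi)*exp(-ξ^2/8)/4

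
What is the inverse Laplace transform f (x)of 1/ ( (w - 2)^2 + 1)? exp (2 * x) * sin (x)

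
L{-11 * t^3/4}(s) -33/(2 * s^4)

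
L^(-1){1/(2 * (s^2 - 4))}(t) sinh(2 * t)/4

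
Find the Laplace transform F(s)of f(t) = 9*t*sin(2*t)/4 9*s/(s^2 + 4)^2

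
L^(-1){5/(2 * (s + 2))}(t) 5 * exp(-2 * t)/2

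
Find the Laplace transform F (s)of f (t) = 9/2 9/ (2*s)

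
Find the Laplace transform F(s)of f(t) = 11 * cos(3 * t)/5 11 * s/(5 * (s^2 + 9))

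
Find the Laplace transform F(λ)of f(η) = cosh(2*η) λ/(λ^2 - 4)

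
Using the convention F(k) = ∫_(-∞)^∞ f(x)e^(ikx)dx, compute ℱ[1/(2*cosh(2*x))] pi/(4*cosh(pi*k/4))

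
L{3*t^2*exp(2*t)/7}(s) 6/(7*(s - 2)^3)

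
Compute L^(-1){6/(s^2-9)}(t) 2 * sinh(3 * t)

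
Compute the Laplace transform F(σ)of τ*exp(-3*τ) (σ+3)^(-2)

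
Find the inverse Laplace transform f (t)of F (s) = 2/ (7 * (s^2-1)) 2 * sinh (t)/7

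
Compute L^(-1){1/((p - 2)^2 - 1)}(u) exp(2 * u) * sinh(u)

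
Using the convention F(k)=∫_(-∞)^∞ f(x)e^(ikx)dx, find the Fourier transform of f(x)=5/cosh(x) 5 * pi/cosh(pi * k/2)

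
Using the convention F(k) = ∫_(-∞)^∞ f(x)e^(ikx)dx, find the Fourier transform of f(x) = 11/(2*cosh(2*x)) 11*pi/(4*cosh(pi*k/4))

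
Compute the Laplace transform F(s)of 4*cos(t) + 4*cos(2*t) 4*s/(s^2 + 4) + 4*s/(s^2 + 1)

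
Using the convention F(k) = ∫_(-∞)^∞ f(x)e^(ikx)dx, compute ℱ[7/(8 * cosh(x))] 7 * pi/(8 * cosh(pi * k/2))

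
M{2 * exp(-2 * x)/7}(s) 2^(1 - s) * gamma(s)/7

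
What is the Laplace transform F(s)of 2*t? 2/s^2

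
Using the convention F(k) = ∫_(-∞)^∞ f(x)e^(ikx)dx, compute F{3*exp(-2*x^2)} 3*sqrt(2)*sqrt(pi)*exp(-k^2/8)/2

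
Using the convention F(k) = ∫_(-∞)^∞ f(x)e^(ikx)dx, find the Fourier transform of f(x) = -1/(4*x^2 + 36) -pi*exp(-3*Abs(k))/12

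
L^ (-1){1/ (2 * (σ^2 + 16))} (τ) sin (4 * τ)/8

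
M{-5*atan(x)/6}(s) 5*pi*sec(pi*s/2)/(12*s)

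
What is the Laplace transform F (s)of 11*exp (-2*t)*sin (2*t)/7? 22/ (7*( (s + 2)^2 + 4))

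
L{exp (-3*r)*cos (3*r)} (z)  (z + 3)/ ( (z + 3)^2 + 9)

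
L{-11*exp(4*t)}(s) -11/(s - 4)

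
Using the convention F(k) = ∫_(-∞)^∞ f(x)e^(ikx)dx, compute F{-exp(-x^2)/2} -sqrt(pi) * exp(-k^2/4)/2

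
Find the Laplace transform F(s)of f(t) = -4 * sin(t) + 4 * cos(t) 4 * s/(s^2 + 1) - 4/(s^2 + 1)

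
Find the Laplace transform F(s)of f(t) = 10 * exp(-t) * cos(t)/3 10 * (s + 1)/(3 * ((s + 1)^2 + 1))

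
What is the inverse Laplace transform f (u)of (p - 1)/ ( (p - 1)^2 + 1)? exp (u) * cos (u)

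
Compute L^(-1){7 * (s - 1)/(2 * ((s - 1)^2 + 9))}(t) 7 * exp(t) * cos(3 * t)/2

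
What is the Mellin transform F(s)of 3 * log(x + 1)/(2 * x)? -3 * pi * csc(pi * s)/(2 * s - 2)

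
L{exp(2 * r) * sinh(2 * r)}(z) 2/(z * (z - 4))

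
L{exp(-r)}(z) 1/(z + 1)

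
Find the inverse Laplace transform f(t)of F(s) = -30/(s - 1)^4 -5 * t^3 * exp(t)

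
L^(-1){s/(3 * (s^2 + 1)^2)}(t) t * sin(t)/6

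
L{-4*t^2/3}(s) -8/(3*s^3)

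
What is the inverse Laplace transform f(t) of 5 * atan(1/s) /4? 5 * sin(t) /(4 * t) 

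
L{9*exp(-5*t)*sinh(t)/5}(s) 9/(5*((s + 5)^2-1))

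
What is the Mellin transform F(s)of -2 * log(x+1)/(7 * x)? 2 * pi * csc(pi * s)/(7 * (s - 1))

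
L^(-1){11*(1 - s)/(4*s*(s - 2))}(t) -11*exp(t)*cosh(t)/4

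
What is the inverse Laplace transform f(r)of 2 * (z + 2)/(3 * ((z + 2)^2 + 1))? 2 * exp(-2 * r) * cos(r)/3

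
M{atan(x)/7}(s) -pi*sec(pi*s/2)/(14*s)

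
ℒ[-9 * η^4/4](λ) -54/λ^5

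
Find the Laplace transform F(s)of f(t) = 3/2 3/(2*s)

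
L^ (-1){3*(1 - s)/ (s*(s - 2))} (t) -3*exp (t)*cosh (t)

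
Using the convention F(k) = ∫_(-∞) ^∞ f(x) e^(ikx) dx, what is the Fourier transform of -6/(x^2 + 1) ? -6*pi*exp(-Abs(k) ) 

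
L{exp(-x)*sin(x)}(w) 1/((w + 1)^2 + 1)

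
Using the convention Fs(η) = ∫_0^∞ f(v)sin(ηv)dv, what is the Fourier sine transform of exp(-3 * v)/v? atan(η/3)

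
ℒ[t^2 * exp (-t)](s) 2/ (s + 1)^3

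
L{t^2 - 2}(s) 2/s^3 - 2/s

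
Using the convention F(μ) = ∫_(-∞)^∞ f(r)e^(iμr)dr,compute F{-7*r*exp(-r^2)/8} -7*I*sqrt(pi)*μ*exp(-μ^2/4)/16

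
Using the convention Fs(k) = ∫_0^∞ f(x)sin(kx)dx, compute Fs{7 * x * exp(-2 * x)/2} 14 * k/(k^2 + 4)^2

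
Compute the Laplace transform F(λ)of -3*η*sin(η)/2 -3*λ/(λ^2 + 1)^2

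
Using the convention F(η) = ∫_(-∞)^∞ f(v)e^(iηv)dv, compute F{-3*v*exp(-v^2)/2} -3*I*sqrt(pi)*η*exp(-η^2/4)/4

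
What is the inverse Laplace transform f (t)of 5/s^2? 5 * t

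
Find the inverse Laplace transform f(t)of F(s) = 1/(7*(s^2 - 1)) sinh(t)/7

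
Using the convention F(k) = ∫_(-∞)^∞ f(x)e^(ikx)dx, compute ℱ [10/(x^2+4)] 5*pi*exp(-2*Abs(k))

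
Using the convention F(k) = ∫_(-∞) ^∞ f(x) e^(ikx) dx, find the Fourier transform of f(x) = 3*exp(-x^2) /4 3*sqrt(pi)*exp(-k^2/4) /4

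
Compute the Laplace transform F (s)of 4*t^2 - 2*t 8/s^3 - 2/s^2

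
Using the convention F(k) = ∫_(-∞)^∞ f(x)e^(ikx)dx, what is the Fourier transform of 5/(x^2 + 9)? 5 * pi * exp(-3 * Abs(k))/3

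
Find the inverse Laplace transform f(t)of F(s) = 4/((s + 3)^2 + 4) 2*exp(-3*t)*sin(2*t)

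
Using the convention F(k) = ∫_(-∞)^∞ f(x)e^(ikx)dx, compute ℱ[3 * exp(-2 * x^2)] 3 * sqrt(2) * sqrt(pi) * exp(-k^2/8)/2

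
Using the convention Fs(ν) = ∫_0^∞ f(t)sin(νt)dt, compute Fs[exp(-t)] ν/(ν^2 + 1)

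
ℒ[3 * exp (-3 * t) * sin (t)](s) 3/ ( (s+3)^2+1)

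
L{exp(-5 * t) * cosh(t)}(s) (s + 5)/((s + 5)^2 - 1)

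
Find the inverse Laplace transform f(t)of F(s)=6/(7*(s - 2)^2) 6*t*exp(2*t)/7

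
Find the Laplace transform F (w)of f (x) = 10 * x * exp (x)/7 10/ (7 * (w - 1)^2)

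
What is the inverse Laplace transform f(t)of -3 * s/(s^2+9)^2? -t * sin(3 * t)/2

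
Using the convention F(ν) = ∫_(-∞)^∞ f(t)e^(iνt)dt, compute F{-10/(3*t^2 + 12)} -5*pi*exp(-2*Abs(ν))/3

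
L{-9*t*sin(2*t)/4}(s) -9*s/(s^2 + 4)^2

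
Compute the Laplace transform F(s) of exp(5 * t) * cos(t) (s - 5) /((s - 5) ^2 + 1) 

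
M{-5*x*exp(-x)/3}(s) -5*gamma(s + 1)/3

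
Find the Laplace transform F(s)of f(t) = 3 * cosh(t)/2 3 * s/(2 * (s^2 - 1))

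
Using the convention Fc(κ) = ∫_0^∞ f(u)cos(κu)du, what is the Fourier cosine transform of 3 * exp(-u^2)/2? 3 * sqrt(pi) * exp(-κ^2/4)/4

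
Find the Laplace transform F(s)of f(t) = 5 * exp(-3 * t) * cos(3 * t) 5 * (s+3)/((s+3)^2+9)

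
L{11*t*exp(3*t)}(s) 11/(s - 3)^2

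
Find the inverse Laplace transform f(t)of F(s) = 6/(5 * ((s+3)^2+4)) 3 * exp(-3 * t) * sin(2 * t)/5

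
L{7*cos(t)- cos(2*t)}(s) 7*s/(s^2 + 1)- s/(s^2 + 4)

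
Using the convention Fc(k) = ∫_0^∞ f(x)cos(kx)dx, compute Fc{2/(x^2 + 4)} pi*exp(-2*k)/2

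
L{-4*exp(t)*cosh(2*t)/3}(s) 4*(1 - s)/(3*((s - 1)^2 - 4))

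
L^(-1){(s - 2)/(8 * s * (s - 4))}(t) exp(2 * t) * cosh(2 * t)/8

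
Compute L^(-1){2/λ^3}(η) η^2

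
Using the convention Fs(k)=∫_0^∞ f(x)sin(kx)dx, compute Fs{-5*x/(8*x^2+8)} -5*pi*exp(-k)/16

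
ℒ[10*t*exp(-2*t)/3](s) 10/(3*(s + 2)^2)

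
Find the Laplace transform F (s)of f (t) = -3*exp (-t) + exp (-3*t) 1/ (s + 3) - 3/ (s + 1)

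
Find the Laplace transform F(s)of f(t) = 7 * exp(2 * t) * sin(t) 7/((s - 2)^2 + 1)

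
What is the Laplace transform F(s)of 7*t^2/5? 14/(5*s^3)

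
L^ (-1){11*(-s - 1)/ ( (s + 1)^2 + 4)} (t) -11*exp (-t)*cos (2*t)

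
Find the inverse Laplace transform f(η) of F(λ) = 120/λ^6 η^5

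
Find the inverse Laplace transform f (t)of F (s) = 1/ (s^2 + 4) sin (2 * t)/2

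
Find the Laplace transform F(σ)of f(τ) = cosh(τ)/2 σ/(2*(σ^2 - 1))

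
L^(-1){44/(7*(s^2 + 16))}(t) 11*sin(4*t)/7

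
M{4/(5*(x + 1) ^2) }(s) -4*pi*(s - 1) /(5*sin(pi*s) ) 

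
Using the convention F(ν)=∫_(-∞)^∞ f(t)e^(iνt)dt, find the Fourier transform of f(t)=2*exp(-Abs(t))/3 4/(3*(ν^2 + 1))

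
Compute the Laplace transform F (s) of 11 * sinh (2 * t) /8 11/ (4 * (s^2 - 4) ) 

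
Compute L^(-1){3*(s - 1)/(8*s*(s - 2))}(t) 3*exp(t)*cosh(t)/8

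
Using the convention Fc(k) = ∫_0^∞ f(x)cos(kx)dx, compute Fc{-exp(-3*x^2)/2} -sqrt(3)*sqrt(pi)*exp(-k^2/12)/12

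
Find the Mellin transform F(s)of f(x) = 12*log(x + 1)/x -12*pi*csc(pi*s)/(s - 1)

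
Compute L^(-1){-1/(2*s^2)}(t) -t/2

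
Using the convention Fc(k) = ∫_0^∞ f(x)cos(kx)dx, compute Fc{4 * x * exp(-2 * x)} 4 * (4 - k^2)/(k^2 + 4)^2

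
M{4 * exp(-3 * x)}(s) 4 * gamma(s)/3^s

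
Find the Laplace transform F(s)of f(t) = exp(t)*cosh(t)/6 (s - 1)/(6*s*(s - 2))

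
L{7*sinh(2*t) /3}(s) 14/(3*(s^2 - 4) ) 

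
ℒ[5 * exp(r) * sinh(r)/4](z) 5/(4 * z * (z - 2))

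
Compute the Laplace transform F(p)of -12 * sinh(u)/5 -12/(5 * p^2 - 5)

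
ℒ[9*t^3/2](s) 27/s^4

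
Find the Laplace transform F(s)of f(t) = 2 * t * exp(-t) 2/(s + 1)^2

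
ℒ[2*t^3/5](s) 12/(5*s^4)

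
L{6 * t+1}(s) 6/s^2+1/s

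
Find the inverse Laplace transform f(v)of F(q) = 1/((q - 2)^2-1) exp(2*v)*sinh(v)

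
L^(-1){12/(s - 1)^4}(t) 2 * t^3 * exp(t)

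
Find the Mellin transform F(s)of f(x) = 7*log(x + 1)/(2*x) -7*pi*csc(pi*s)/(2*s - 2)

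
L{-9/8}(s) -9/(8 * s)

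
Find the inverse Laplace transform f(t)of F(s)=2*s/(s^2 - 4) 2*cosh(2*t)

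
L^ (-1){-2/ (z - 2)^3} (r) -r^2*exp (2*r)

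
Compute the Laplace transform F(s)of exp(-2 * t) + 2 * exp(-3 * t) 1/(s + 2) + 2/(s + 3)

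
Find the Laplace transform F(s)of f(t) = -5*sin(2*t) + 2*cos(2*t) 2*s/(s^2 + 4) - 10/(s^2 + 4)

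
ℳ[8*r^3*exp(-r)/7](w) 8*gamma(w + 3)/7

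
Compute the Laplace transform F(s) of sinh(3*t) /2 3/(2*(s^2 - 9) ) 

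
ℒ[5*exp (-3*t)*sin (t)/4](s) 5/ (4*( (s + 3)^2 + 1))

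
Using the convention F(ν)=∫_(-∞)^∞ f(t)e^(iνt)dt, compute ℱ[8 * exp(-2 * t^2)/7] 4 * sqrt(2) * sqrt(pi) * exp(-ν^2/8)/7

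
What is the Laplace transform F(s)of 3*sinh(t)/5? 3/(5*(s^2 - 1))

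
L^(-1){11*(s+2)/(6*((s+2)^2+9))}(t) 11*exp(-2*t)*cos(3*t)/6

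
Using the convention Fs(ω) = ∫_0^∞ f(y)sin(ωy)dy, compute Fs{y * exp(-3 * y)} 6 * ω/(ω^2 + 9)^2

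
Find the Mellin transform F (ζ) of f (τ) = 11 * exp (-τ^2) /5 11 * gamma (ζ/2) /10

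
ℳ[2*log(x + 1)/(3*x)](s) -2*pi*csc(pi*s)/(3*s - 3)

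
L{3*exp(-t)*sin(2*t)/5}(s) 6/(5*((s + 1)^2 + 4))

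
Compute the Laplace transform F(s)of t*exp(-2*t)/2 1/(2*(s + 2)^2)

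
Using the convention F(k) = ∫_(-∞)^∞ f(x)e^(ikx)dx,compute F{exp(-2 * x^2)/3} sqrt(2) * sqrt(pi) * exp(-k^2/8)/6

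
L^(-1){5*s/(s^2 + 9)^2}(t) 5*t*sin(3*t)/6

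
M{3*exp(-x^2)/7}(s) 3*gamma(s/2)/14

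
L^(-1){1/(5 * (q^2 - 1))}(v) sinh(v)/5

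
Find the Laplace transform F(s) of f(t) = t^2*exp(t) 2/(s - 1) ^3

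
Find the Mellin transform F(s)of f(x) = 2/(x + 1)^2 -2*pi*(s - 1)/sin(pi*s)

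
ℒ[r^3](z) 6/z^4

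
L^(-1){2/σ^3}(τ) τ^2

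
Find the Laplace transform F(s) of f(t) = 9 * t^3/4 27/(2 * s^4) 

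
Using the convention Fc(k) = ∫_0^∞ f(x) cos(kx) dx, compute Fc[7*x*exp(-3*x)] 7*(9 - k^2) /(k^2 + 9) ^2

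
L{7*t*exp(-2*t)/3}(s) 7/(3*(s + 2)^2)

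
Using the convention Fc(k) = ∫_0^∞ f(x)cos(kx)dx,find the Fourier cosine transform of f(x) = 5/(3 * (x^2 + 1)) 5 * pi * exp(-k)/6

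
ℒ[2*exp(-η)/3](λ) 2/(3*(λ + 1))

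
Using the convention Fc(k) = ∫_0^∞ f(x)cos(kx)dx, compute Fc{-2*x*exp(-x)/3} 2*(k^2 - 1)/(3*(k^2+1)^2)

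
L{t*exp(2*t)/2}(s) 1/(2*(s - 2)^2)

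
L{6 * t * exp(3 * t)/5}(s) 6/(5 * (s - 3)^2)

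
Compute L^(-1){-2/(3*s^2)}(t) -2*t/3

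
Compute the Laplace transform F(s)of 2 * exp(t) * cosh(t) 2 * (s - 1)/(s * (s - 2))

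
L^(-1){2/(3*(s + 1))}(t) 2*exp(-t)/3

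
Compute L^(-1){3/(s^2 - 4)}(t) 3*sinh(2*t)/2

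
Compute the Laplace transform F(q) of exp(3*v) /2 1/(2*(q - 3) ) 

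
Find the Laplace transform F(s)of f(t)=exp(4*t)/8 1/(8*(s - 4))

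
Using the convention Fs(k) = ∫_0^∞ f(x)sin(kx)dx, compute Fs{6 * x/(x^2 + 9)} 3 * pi * exp(-3 * k)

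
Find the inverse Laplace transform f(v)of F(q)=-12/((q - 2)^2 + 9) -4*exp(2*v)*sin(3*v)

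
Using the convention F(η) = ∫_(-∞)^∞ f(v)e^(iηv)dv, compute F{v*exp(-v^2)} I*sqrt(pi)*η*exp(-η^2/4)/2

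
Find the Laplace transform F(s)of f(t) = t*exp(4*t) (s - 4)^(-2)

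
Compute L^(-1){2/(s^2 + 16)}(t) sin(4 * t)/2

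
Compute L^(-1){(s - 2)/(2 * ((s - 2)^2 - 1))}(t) exp(2 * t) * cosh(t)/2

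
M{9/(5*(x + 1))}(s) 9*pi*csc(pi*s)/5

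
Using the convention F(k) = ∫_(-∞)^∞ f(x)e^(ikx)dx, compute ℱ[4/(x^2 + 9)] 4 * pi * exp(-3 * Abs(k))/3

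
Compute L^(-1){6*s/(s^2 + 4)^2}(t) 3*t*sin(2*t)/2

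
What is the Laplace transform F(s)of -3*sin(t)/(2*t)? -3*atan(1/s)/2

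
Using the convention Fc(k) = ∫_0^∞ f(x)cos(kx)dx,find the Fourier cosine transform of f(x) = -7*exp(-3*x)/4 -21/(4*k^2 + 36)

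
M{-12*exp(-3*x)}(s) -12*gamma(s)/3^s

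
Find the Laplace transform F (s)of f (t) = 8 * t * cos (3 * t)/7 8 * (s^2 - 9)/ (7 * (s^2 + 9)^2)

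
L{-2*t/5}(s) -2/(5*s^2)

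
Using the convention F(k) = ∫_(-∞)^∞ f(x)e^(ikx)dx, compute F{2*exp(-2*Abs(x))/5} 8/(5*(k^2 + 4))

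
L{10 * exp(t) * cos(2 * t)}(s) 10 * (s - 1)/((s - 1)^2 + 4)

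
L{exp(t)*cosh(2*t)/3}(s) (s - 1)/(3*((s - 1)^2-4))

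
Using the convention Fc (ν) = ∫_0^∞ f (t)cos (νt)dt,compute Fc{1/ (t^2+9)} pi*exp (-3*ν)/6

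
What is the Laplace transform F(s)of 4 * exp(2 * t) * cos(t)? 4 * (s - 2)/((s - 2)^2+1)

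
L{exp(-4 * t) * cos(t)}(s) (s + 4)/((s + 4)^2 + 1)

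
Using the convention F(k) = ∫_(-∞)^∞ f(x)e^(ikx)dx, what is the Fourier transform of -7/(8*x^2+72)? -7*pi*exp(-3*Abs(k))/24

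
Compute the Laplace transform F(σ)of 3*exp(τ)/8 3/(8*(σ - 1))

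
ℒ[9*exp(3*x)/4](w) 9/(4*(w - 3))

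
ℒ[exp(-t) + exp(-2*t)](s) 1/(s + 1) + 1/(s + 2)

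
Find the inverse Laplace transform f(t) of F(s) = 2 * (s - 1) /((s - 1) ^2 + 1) 2 * exp(t) * cos(t) 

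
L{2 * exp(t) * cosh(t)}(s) 2 * (s - 1)/(s * (s - 2))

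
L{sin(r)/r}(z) atan(1/z)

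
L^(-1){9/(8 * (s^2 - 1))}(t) 9 * sinh(t)/8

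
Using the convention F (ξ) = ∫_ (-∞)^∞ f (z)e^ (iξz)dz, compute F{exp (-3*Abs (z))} 6/ (ξ^2 + 9)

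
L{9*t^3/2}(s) 27/s^4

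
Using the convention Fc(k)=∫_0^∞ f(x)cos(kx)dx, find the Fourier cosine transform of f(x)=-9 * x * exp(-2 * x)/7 9 * (k^2-4)/(7 * (k^2 + 4)^2)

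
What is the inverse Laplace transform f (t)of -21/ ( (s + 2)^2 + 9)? -7 * exp (-2 * t) * sin (3 * t)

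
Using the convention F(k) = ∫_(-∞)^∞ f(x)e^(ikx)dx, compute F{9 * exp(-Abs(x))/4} 9/(2 * (k^2+1))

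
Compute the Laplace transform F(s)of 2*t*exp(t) 2/(s - 1)^2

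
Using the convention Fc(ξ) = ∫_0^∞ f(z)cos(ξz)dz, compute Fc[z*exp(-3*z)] (9 - ξ^2)/(ξ^2 + 9)^2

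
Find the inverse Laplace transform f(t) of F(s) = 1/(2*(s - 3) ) exp(3*t) /2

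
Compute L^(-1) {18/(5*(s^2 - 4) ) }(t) 9*sinh(2*t) /5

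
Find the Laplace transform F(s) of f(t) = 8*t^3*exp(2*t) 48/(s - 2) ^4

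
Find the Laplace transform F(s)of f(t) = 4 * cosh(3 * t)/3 4 * s/(3 * (s^2-9))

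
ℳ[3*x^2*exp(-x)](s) 3*gamma(s+2)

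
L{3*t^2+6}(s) 6/s+6/s^3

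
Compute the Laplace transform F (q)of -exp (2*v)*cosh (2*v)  (2 - q)/ (q*(q - 4))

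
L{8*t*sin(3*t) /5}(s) 48*s/(5*(s^2 + 9) ^2) 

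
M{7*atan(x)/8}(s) -7*pi*sec(pi*s/2)/(16*s)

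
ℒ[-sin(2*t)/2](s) -1/(s^2 + 4)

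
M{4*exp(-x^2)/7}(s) 2*gamma(s/2)/7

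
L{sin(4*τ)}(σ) 4/(σ^2 + 16)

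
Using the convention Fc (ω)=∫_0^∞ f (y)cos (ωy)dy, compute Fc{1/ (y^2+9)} pi*exp (-3*ω)/6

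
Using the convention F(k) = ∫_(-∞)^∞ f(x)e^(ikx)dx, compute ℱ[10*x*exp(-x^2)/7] 5*I*sqrt(pi)*k*exp(-k^2/4)/7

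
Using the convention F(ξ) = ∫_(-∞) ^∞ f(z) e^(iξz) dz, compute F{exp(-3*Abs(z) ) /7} 6/(7*(ξ^2 + 9) ) 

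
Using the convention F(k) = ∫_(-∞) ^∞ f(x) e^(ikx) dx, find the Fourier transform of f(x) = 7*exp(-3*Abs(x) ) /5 42/(5*(k^2 + 9) ) 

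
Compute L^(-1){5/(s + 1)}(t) 5 * exp(-t)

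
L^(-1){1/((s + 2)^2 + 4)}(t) exp(-2*t)*sin(2*t)/2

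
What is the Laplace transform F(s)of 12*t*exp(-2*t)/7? 12/(7*(s+2)^2)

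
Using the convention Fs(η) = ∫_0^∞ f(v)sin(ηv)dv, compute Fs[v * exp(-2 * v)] 4 * η/(η^2+4)^2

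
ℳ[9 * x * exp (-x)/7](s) 9 * gamma (s + 1)/7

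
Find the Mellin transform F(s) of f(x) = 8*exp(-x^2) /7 4*gamma(s/2) /7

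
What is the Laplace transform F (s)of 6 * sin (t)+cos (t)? 6/ (s^2+1)+s/ (s^2+1)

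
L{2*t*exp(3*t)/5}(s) 2/(5*(s - 3)^2)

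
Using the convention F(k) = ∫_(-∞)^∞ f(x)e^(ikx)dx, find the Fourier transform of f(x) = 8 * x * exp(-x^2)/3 4 * I * sqrt(pi) * k * exp(-k^2/4)/3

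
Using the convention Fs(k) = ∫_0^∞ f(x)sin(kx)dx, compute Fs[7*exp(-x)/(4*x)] 7*atan(k)/4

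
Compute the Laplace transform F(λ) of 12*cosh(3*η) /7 12*λ/(7*(λ^2 - 9) ) 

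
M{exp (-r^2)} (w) gamma (w/2)/2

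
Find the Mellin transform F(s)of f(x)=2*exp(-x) 2*gamma(s)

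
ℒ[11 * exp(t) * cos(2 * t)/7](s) 11 * (s - 1)/(7 * ((s - 1)^2 + 4))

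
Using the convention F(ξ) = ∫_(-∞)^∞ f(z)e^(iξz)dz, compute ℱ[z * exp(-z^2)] I * sqrt(pi) * ξ * exp(-ξ^2/4)/2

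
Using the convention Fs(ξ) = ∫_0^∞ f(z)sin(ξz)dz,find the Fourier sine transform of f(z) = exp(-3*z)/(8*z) atan(ξ/3)/8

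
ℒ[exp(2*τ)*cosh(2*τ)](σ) (σ - 2)/(σ*(σ - 4))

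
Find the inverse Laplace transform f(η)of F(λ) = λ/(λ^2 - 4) cosh(2*η)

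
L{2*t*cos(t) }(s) 2*(s^2 - 1) /(s^2 + 1) ^2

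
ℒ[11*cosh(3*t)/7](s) 11*s/(7*(s^2 - 9))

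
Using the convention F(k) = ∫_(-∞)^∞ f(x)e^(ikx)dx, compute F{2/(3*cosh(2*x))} pi/(3*cosh(pi*k/4))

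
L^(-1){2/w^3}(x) x^2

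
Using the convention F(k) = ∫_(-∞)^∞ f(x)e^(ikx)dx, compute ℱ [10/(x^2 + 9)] 10 * pi * exp(-3 * Abs(k))/3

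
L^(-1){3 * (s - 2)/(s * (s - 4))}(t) 3 * exp(2 * t) * cosh(2 * t)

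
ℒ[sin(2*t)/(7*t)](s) atan(2/s)/7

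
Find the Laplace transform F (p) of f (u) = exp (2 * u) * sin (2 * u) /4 1/ (2 * ( (p - 2) ^2 + 4) ) 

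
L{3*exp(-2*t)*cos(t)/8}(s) 3*(s+2)/(8*((s+2)^2+1))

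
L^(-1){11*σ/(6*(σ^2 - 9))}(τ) 11*cosh(3*τ)/6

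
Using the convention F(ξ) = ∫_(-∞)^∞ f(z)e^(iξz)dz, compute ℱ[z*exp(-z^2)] I*sqrt(pi)*ξ*exp(-ξ^2/4)/2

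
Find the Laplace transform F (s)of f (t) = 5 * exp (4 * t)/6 5/ (6 * (s - 4))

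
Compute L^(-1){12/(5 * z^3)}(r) 6 * r^2/5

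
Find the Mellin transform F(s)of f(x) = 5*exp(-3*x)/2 5*gamma(s)/(2*3^s)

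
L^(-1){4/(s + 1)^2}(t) 4 * t * exp(-t)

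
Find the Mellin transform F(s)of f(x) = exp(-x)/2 gamma(s)/2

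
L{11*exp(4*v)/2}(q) 11/(2*(q - 4))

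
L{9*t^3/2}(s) 27/s^4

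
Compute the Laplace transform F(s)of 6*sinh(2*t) 12/(s^2 - 4)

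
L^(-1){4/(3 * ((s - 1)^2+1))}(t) 4 * exp(t) * sin(t)/3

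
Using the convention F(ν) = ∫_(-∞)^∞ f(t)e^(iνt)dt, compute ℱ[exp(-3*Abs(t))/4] 3/(2*(ν^2 + 9))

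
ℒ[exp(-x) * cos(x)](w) (w+1)/((w+1)^2+1)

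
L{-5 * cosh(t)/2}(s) -5 * s/(2 * s^2 - 2)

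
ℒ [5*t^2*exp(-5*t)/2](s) 5/(s + 5)^3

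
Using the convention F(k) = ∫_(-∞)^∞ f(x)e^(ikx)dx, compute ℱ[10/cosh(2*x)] 5*pi/cosh(pi*k/4)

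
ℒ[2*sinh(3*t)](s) 6/(s^2 - 9)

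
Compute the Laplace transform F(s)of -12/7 -12/(7 * s)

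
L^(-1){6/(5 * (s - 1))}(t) 6 * exp(t)/5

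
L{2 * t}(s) 2/s^2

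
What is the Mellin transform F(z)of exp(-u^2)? gamma(z/2)/2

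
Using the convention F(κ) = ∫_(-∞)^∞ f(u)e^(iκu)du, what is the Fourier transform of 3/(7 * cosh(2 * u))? 3 * pi/(14 * cosh(pi * κ/4))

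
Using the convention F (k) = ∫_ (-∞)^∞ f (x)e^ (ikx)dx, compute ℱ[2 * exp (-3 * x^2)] 2 * sqrt (3) * sqrt (pi) * exp (-k^2/12)/3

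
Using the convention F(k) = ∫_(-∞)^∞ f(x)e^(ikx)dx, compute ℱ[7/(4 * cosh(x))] 7 * pi/(4 * cosh(pi * k/2))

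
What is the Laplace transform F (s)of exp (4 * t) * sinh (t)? 1/ ( (s - 4)^2 - 1)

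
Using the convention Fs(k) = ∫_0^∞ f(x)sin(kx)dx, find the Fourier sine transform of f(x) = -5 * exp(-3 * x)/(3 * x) -5 * atan(k/3)/3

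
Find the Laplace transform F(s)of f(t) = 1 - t 1/s - 1/s^2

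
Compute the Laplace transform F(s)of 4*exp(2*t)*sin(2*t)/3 8/(3*((s - 2)^2 + 4))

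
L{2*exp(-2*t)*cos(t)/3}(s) 2*(s+2)/(3*((s+2)^2+1))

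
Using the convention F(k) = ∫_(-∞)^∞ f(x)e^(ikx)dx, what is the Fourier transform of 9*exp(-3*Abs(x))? 54/(k^2+9)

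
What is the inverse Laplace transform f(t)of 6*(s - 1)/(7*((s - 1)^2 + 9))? 6*exp(t)*cos(3*t)/7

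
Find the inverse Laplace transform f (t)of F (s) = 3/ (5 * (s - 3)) 3 * exp (3 * t)/5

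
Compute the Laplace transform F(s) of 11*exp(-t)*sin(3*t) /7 33/(7*((s + 1) ^2 + 9) ) 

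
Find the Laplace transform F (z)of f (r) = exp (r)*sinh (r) 1/ (z*(z - 2))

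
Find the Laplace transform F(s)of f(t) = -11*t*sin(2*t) -44*s/(s^2 + 4)^2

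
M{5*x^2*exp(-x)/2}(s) 5*gamma(s + 2)/2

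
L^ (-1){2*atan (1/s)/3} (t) 2*sin (t)/ (3*t)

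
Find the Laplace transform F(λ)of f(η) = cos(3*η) λ/(λ^2 + 9)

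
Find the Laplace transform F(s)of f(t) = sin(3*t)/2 3/(2*(s^2 + 9))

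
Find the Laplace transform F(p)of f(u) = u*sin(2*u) 4*p/(p^2 + 4)^2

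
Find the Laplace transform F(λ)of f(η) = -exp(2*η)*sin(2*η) -2/((λ - 2)^2+4)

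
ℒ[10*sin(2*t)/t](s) 10*atan(2/s)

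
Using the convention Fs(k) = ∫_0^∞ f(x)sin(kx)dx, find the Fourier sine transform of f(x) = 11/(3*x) 11*pi/6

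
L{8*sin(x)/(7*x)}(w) 8*atan(1/w)/7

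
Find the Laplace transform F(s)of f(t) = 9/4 9/(4 * s)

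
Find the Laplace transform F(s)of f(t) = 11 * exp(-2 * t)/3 11/(3 * (s+2))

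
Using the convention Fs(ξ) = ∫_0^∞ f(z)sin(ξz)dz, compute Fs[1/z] pi/2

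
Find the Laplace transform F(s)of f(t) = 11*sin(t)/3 11/(3*(s^2 + 1))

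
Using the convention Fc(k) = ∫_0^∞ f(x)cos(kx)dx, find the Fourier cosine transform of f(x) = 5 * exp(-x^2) 5 * sqrt(pi) * exp(-k^2/4)/2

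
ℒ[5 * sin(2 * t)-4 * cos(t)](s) 10/(s^2+4)-4 * s/(s^2+1)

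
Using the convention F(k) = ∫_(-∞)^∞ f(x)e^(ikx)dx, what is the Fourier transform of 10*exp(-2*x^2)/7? 5*sqrt(2)*sqrt(pi)*exp(-k^2/8)/7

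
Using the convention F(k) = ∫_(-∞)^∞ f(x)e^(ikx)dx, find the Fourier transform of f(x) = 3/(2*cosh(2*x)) 3*pi/(4*cosh(pi*k/4))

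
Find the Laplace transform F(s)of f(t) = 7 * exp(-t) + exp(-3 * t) 7/(s + 1) + 1/(s + 3)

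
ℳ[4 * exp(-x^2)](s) 2 * gamma(s/2) 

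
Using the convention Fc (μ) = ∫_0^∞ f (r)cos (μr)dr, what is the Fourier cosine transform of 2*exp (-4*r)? 8/ (μ^2 + 16)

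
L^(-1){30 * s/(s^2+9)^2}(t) 5 * t * sin(3 * t)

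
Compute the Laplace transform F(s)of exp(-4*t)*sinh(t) 1/((s + 4)^2 - 1)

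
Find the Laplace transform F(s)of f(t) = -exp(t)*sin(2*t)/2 -1/((s - 1)^2 + 4)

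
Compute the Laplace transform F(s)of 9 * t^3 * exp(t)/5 54/(5 * (s - 1)^4)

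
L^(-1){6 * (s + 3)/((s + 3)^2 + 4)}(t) 6 * exp(-3 * t) * cos(2 * t)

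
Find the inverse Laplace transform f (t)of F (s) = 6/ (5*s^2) 6*t/5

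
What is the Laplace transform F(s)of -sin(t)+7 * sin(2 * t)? 14/(s^2+4) - 1/(s^2+1)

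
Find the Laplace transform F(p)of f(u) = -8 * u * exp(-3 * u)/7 -8/(7 * (p + 3)^2)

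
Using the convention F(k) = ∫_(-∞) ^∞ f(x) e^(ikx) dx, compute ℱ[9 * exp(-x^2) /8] 9 * sqrt(pi) * exp(-k^2/4) /8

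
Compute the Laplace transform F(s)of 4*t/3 4/(3*s^2)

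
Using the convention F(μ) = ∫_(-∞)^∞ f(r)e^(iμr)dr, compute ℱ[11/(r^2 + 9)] 11 * pi * exp(-3 * Abs(μ))/3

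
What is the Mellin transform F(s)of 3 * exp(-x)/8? 3 * gamma(s)/8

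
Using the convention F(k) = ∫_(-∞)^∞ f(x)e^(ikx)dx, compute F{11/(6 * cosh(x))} 11 * pi/(6 * cosh(pi * k/2))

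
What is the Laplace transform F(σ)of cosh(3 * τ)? σ/(σ^2-9)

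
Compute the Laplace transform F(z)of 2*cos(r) 2*z/(z^2+1)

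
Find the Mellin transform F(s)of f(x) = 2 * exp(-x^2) gamma(s/2)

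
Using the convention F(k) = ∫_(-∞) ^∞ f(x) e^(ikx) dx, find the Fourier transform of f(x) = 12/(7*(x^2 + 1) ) 12*pi*exp(-Abs(k) ) /7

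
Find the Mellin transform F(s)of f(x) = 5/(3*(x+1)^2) -5*pi*(s - 1)/(3*sin(pi*s))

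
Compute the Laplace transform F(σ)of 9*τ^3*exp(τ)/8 27/(4*(σ - 1)^4)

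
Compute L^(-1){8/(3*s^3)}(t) 4*t^2/3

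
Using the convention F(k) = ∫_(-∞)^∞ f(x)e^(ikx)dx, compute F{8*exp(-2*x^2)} 4*sqrt(2)*sqrt(pi)*exp(-k^2/8)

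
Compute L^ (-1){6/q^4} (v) v^3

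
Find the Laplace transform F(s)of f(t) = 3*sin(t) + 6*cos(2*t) 6*s/(s^2 + 4) + 3/(s^2 + 1)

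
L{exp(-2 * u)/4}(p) 1/(4 * (p + 2))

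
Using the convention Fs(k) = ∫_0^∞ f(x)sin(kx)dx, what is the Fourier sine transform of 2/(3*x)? pi/3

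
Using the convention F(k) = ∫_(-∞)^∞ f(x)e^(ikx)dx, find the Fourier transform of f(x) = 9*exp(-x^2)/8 9*sqrt(pi)*exp(-k^2/4)/8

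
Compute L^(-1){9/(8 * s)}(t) 9/8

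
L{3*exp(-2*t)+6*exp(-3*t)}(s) 6/(s+3)+3/(s+2)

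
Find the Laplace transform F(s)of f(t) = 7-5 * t 7/s - 5/s^2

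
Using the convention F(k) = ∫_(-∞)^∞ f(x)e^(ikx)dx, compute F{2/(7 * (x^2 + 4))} pi * exp(-2 * Abs(k))/7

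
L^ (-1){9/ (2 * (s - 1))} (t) 9 * exp (t)/2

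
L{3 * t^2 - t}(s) 6/s^3-1/s^2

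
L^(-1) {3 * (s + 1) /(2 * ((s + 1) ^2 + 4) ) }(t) 3 * exp(-t) * cos(2 * t) /2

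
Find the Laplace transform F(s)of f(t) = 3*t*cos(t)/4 3*(s^2 - 1)/(4*(s^2 + 1)^2)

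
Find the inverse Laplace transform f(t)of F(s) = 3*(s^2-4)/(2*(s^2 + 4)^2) 3*t*cos(2*t)/2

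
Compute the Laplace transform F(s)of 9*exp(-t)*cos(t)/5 9*(s + 1)/(5*((s + 1)^2 + 1))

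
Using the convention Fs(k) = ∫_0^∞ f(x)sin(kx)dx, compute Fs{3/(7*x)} 3*pi/14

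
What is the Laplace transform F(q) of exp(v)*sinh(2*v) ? 2/((q - 1) ^2-4) 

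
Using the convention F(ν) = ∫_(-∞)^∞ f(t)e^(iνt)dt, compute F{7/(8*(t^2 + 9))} 7*pi*exp(-3*Abs(ν))/24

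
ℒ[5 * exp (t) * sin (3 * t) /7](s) 15/ (7 * ( (s - 1) ^2 + 9) ) 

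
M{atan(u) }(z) -pi*sec(pi*z/2) /(2*z) 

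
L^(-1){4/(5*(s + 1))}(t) 4*exp(-t)/5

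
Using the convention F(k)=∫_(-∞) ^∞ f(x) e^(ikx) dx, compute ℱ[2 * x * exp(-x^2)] I * sqrt(pi) * k * exp(-k^2/4) 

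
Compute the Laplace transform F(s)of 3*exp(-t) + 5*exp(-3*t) 3/(s + 1) + 5/(s + 3)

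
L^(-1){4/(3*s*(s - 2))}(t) 4*exp(t)*sinh(t)/3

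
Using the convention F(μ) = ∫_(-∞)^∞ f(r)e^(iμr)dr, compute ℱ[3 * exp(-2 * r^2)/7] 3 * sqrt(2) * sqrt(pi) * exp(-μ^2/8)/14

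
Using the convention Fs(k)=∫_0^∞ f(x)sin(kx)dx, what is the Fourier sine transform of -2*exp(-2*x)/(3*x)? -2*atan(k/2)/3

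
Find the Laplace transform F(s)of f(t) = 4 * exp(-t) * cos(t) 4 * (s + 1)/((s + 1)^2 + 1)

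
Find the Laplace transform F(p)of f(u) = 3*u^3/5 18/(5*p^4)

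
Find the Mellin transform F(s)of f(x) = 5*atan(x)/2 -5*pi*sec(pi*s/2)/(4*s)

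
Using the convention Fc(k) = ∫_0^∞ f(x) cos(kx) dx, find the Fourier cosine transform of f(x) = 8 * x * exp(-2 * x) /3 8 * (4 - k^2) /(3 * (k^2 + 4) ^2) 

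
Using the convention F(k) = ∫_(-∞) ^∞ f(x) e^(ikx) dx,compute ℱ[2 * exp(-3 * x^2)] 2 * sqrt(3) * sqrt(pi) * exp(-k^2/12) /3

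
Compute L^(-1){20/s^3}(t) 10*t^2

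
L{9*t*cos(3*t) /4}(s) 9*(s^2 - 9) /(4*(s^2 + 9) ^2) 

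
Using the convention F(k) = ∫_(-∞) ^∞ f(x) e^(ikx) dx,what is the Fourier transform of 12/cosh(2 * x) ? 6 * pi/cosh(pi * k/4) 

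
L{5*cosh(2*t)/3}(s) 5*s/(3*(s^2 - 4))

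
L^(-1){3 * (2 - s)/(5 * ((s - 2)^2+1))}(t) -3 * exp(2 * t) * cos(t)/5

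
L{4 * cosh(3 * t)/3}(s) 4 * s/(3 * (s^2 - 9))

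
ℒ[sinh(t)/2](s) 1/(2 * (s^2 - 1))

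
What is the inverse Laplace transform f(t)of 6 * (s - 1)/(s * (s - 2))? 6 * exp(t) * cosh(t)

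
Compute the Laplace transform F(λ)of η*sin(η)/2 λ/(λ^2 + 1)^2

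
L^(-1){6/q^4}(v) v^3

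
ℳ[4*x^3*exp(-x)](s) 4*gamma(s + 3)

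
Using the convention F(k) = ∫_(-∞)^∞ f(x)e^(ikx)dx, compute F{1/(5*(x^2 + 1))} pi*exp(-Abs(k))/5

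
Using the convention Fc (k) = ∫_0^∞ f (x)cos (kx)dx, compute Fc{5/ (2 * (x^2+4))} 5 * pi * exp (-2 * k)/8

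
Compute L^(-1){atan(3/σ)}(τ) sin(3*τ)/τ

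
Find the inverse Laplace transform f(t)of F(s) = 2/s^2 2 * t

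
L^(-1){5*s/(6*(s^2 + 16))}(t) 5*cos(4*t)/6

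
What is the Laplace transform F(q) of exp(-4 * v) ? 1/(q+4) 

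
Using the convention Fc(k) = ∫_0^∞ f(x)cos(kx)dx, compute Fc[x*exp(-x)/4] (1 - k^2)/(4*(k^2 + 1)^2)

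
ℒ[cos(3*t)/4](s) s/(4*(s^2+9))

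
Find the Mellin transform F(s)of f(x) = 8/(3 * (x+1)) 8 * pi * csc(pi * s)/3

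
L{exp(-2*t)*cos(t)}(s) (s + 2)/((s + 2)^2 + 1)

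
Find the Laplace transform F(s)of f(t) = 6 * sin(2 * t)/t 6 * atan(2/s)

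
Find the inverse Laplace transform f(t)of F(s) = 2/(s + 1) 2 * exp(-t)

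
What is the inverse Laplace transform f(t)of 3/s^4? t^3/2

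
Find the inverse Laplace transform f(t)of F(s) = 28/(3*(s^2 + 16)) 7*sin(4*t)/3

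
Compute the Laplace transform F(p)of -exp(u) -1/(p - 1)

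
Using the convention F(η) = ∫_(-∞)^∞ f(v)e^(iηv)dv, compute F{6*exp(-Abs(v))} 12/(η^2 + 1)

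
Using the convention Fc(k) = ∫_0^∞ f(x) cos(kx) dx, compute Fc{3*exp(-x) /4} 3/(4*(k^2 + 1) ) 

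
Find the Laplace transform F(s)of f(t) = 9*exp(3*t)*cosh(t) 9*(s - 3)/((s - 3)^2 - 1)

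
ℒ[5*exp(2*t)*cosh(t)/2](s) 5*(s - 2)/(2*((s - 2)^2 - 1))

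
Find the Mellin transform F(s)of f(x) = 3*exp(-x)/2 3*gamma(s)/2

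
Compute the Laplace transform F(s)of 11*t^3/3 22/s^4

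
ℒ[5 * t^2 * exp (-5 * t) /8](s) 5/ (4 * (s + 5) ^3) 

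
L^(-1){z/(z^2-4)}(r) cosh(2 * r)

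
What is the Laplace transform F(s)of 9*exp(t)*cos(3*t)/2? 9*(s - 1)/(2*((s - 1)^2+9))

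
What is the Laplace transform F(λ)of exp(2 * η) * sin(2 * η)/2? 1/((λ - 2)^2 + 4)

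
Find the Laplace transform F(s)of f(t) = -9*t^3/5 -54/(5*s^4)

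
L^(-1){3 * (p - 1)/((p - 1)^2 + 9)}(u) 3 * exp(u) * cos(3 * u)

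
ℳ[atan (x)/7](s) -pi * sec (pi * s/2)/ (14 * s)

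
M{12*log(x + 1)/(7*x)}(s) -12*pi*csc(pi*s)/(7*s - 7)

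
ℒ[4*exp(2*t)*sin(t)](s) 4/((s - 2)^2 + 1)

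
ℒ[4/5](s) 4/(5*s)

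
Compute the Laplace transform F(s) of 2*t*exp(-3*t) 2/(s + 3) ^2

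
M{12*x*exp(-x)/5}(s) 12*gamma(s+1)/5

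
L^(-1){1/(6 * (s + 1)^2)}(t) t * exp(-t)/6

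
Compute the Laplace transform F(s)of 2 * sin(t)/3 2/(3 * (s^2 + 1))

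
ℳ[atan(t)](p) -pi*sec(pi*p/2)/(2*p)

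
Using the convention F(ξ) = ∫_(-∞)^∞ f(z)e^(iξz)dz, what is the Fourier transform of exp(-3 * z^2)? sqrt(3) * sqrt(pi) * exp(-ξ^2/12)/3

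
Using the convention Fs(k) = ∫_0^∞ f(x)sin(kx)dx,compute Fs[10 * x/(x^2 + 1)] 5 * pi * exp(-k)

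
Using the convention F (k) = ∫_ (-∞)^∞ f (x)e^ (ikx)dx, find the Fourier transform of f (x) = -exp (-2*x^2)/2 -sqrt (2)*sqrt (pi)*exp (-k^2/8)/4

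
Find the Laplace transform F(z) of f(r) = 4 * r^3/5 24/(5 * z^4) 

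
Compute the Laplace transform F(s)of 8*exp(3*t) 8/(s - 3)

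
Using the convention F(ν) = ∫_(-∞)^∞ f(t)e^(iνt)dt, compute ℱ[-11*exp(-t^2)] -11*sqrt(pi)*exp(-ν^2/4)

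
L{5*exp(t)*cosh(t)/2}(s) 5*(s - 1)/(2*s*(s - 2))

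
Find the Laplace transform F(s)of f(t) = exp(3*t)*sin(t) 1/((s - 3)^2 + 1)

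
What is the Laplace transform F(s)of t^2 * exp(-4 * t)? 2/(s + 4)^3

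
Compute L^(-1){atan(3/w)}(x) sin(3*x)/x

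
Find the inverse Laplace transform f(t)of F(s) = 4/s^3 2*t^2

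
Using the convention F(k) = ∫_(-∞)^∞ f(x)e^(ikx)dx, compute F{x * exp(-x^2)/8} I * sqrt(pi) * k * exp(-k^2/4)/16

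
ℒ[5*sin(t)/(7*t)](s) 5*atan(1/s)/7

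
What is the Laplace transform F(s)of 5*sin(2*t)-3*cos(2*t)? 10/(s^2+4)-3*s/(s^2+4)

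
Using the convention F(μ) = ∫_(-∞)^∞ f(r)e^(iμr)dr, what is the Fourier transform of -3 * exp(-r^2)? -3 * sqrt(pi) * exp(-μ^2/4)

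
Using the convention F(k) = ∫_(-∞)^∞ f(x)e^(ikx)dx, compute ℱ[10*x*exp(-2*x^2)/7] 5*sqrt(2)*I*sqrt(pi)*k*exp(-k^2/8)/28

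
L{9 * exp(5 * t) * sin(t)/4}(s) 9/(4 * ((s - 5)^2+1))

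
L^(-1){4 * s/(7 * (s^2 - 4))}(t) 4 * cosh(2 * t)/7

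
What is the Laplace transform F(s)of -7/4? -7/(4*s)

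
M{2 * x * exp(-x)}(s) 2 * gamma(s + 1)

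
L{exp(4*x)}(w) 1/(w - 4)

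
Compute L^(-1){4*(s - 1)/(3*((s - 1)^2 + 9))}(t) 4*exp(t)*cos(3*t)/3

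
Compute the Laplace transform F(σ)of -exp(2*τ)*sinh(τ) -1/((σ - 2)^2 - 1)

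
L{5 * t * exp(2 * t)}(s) 5/(s - 2)^2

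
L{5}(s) 5/s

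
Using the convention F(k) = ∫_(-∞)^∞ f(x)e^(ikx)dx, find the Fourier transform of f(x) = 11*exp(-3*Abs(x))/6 11/(k^2 + 9)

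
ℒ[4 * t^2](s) 8/s^3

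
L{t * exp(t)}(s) (s - 1)^(-2)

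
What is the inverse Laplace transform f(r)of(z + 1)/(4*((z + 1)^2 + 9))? exp(-r)*cos(3*r)/4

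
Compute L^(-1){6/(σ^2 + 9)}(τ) 2*sin(3*τ)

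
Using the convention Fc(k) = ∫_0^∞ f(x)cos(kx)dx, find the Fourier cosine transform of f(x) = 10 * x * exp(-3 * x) 10 * (9 - k^2)/(k^2 + 9)^2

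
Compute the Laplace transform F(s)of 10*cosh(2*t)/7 10*s/(7*(s^2 - 4))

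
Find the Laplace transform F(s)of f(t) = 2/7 2/(7 * s)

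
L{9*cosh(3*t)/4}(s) 9*s/(4*(s^2 - 9))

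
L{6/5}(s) 6/(5 * s)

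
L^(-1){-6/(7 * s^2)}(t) -6 * t/7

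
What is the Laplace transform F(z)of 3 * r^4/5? 72/(5 * z^5)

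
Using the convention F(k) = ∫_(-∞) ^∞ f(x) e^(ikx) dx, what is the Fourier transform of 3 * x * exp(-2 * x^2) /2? 3 * sqrt(2) * I * sqrt(pi) * k * exp(-k^2/8) /16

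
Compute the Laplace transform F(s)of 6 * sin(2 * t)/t 6 * atan(2/s)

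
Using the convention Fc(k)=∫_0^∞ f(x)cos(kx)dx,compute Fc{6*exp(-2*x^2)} 3*sqrt(2)*sqrt(pi)*exp(-k^2/8)/2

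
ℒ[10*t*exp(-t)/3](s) 10/(3*(s + 1)^2)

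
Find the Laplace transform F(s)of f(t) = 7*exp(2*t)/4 7/(4*(s - 2))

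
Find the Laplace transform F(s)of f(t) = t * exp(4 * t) (s - 4)^(-2)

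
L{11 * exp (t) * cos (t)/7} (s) 11 * (s - 1)/ (7 * ( (s - 1)^2 + 1))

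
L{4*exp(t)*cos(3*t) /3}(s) 4*(s - 1) /(3*((s - 1) ^2 + 9) ) 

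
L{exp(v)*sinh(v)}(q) 1/(q*(q - 2))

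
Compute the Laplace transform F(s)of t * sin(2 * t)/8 s/(2 * (s^2 + 4)^2)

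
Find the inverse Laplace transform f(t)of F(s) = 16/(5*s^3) 8*t^2/5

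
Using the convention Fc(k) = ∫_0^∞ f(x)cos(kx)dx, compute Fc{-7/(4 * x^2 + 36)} -7 * pi * exp(-3 * k)/24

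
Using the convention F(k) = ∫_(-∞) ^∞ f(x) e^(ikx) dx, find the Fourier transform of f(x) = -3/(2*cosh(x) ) -3*pi/(2*cosh(pi*k/2) ) 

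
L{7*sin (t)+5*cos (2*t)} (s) 7/ (s^2+1)+5*s/ (s^2+4)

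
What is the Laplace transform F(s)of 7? 7/s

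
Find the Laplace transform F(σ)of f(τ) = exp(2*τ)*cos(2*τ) (σ - 2)/((σ - 2)^2+4)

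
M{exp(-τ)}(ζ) gamma(ζ)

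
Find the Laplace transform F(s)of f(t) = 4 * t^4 96/s^5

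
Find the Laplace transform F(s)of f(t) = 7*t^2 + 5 14/s^3 + 5/s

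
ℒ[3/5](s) 3/ (5*s) 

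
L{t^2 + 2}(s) 2/s + 2/s^3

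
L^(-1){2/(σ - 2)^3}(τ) τ^2*exp(2*τ)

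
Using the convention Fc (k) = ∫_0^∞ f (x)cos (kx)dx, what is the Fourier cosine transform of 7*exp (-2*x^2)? 7*sqrt (2)*sqrt (pi)*exp (-k^2/8)/4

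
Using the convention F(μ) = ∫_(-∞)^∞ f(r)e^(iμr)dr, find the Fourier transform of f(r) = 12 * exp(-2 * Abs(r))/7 48/(7 * (μ^2 + 4))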